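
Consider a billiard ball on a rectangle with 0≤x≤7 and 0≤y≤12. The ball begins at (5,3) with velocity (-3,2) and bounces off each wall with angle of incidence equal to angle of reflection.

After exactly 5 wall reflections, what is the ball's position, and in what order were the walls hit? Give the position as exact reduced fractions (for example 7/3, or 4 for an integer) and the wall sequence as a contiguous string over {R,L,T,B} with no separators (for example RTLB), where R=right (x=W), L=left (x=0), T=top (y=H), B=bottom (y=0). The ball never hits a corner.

1. t=5/3 → L at (0,19/3); v=(3,2)
2. t=7/3 → R at (7,11); v=(-3,2)
3. t=1/2 → T at (11/2,12); v=(-3,-2)
4. t=11/6 → L at (0,25/3); v=(3,-2)
5. t=7/3 → R at (7,11/3); v=(-3,-2)

Final position: (7,11/3)
Wall sequence: LRTLR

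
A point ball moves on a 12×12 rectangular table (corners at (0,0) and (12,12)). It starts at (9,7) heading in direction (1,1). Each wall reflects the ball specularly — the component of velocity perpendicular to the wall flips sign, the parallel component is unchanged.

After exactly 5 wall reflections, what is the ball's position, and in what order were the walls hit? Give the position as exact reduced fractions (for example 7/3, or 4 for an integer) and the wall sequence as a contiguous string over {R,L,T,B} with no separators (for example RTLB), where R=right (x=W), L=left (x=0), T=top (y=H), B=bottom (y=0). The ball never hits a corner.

1. t=3 → R at (12,10); v=(-1,1)
2. t=2 → T at (10,12); v=(-1,-1)
3. t=10 → L at (0,2); v=(1,-1)
4. t=2 → B at (2,0); v=(1,1)
5. t=10 → R at (12,10); v=(-1,1)

Final position: (12,10)
Wall sequence: RTLBR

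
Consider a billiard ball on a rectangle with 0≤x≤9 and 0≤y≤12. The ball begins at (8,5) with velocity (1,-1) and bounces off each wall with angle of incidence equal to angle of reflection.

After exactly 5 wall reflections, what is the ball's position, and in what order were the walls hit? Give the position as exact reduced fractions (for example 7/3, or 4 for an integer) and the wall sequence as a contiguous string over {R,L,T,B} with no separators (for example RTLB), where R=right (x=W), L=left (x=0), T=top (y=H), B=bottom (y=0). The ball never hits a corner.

Final position: (9,10)
Wall sequence: RBLTR

1. t=1 → R at (9,4); v=(-1,-1)
2. t=4 → B at (5,0); v=(-1,1)
3. t=5 → L at (0,5); v=(1,1)
4. t=7 → T at (7,12); v=(1,-1)
5. t=2 → R at (9,10); v=(-1,-1)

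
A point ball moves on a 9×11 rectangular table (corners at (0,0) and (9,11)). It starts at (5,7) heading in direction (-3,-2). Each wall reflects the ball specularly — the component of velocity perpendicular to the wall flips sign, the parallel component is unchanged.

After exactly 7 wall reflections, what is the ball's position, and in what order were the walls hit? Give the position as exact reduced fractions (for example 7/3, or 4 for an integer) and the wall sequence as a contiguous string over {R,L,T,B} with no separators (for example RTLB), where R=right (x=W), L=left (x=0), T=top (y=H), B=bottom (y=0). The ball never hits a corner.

Final position: (0,5/3)
Wall sequence: LBRLTRL

1. t=5/3 → L at (0,11/3); v=(3,-2)
2. t=11/6 → B at (11/2,0); v=(3,2)
3. t=7/6 → R at (9,7/3); v=(-3,2)
4. t=3 → L at (0,25/3); v=(3,2)
5. t=4/3 → T at (4,11); v=(3,-2)
6. t=5/3 → R at (9,23/3); v=(-3,-2)
7. t=3 → L at (0,5/3); v=(3,-2)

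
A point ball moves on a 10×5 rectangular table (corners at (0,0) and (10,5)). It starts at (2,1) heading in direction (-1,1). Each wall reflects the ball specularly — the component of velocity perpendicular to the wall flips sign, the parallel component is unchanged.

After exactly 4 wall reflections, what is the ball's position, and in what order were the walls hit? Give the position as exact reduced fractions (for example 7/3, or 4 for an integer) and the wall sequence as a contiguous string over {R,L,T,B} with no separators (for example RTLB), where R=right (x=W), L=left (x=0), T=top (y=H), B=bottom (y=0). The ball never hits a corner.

Final position: (10,3)
Wall sequence: LTBR

1. t=2 → L at (0,3); v=(1,1)
2. t=2 → T at (2,5); v=(1,-1)
3. t=5 → B at (7,0); v=(1,1)
4. t=3 → R at (10,3); v=(-1,1)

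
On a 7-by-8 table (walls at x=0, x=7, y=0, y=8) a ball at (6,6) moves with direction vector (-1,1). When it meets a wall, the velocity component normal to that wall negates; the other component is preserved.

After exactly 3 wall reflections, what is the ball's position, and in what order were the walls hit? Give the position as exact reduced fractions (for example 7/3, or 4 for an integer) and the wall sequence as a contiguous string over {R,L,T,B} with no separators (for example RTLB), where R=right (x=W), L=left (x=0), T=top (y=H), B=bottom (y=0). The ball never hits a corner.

Final position: (4,0)
Wall sequence: TLB

1. t=2 → T at (4,8); v=(-1,-1)
2. t=4 → L at (0,4); v=(1,-1)
3. t=4 → B at (4,0); v=(1,1)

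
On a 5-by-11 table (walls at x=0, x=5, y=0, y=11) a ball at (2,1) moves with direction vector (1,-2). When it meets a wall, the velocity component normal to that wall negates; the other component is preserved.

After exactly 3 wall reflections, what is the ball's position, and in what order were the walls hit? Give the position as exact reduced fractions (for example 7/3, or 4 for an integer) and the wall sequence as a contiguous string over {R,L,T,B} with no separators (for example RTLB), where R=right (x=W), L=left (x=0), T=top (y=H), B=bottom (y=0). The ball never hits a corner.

Final position: (2,11)
Wall sequence: BRT

1. t=1/2 → B at (5/2,0); v=(1,2)
2. t=5/2 → R at (5,5); v=(-1,2)
3. t=3 → T at (2,11); v=(-1,-2)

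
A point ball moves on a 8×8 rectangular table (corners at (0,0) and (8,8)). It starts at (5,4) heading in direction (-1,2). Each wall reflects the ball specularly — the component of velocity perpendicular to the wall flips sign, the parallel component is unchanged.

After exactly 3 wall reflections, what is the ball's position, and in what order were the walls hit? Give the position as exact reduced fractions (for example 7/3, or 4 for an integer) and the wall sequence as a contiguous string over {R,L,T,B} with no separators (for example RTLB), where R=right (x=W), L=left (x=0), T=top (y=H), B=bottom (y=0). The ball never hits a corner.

Final position: (1,0)
Wall sequence: TLB

1. t=2 → T at (3,8); v=(-1,-2)
2. t=3 → L at (0,2); v=(1,-2)
3. t=1 → B at (1,0); v=(1,2)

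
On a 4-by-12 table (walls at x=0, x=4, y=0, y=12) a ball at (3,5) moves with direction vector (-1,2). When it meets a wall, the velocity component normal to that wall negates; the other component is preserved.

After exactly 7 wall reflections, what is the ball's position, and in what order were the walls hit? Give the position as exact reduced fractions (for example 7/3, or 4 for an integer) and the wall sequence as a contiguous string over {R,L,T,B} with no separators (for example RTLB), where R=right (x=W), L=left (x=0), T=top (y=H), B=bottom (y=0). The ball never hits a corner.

1. t=3 → L at (0,11); v=(1,2)
2. t=1/2 → T at (1/2,12); v=(1,-2)
3. t=7/2 → R at (4,5); v=(-1,-2)
4. t=5/2 → B at (3/2,0); v=(-1,2)
5. t=3/2 → L at (0,3); v=(1,2)
6. t=4 → R at (4,11); v=(-1,2)
7. t=1/2 → T at (7/2,12); v=(-1,-2)

Final position: (7/2,12)
Wall sequence: LTRBLRT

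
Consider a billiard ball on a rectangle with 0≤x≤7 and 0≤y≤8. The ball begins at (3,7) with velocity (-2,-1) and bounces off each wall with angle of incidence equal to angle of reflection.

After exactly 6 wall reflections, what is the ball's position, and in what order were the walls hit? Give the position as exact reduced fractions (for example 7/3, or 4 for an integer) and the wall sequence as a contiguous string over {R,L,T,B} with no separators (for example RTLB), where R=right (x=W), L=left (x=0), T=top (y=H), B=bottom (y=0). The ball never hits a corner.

1. t=3/2 → L at (0,11/2); v=(2,-1)
2. t=7/2 → R at (7,2); v=(-2,-1)
3. t=2 → B at (3,0); v=(-2,1)
4. t=3/2 → L at (0,3/2); v=(2,1)
5. t=7/2 → R at (7,5); v=(-2,1)
6. t=3 → T at (1,8); v=(-2,-1)

Final position: (1,8)
Wall sequence: LRBLRT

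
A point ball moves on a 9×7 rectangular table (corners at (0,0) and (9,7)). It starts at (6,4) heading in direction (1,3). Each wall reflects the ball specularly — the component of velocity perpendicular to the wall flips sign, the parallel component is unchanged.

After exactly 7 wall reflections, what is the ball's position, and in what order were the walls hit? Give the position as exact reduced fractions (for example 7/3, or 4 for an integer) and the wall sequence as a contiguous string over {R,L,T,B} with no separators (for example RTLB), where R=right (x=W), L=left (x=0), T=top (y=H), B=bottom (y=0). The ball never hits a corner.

Final position: (0,2)
Wall sequence: TRBTBTL

1. t=1 → T at (7,7); v=(1,-3)
2. t=2 → R at (9,1); v=(-1,-3)
3. t=1/3 → B at (26/3,0); v=(-1,3)
4. t=7/3 → T at (19/3,7); v=(-1,-3)
5. t=7/3 → B at (4,0); v=(-1,3)
6. t=7/3 → T at (5/3,7); v=(-1,-3)
7. t=5/3 → L at (0,2); v=(1,-3)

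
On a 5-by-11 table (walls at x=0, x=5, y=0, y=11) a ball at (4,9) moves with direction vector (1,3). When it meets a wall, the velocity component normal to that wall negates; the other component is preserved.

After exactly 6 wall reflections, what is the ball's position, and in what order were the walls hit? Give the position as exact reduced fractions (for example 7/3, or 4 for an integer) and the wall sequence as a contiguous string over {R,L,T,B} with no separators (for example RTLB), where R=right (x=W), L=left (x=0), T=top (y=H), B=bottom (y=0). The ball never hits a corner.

Final position: (5,2)
Wall sequence: TRBLTR

1. t=2/3 → T at (14/3,11); v=(1,-3)
2. t=1/3 → R at (5,10); v=(-1,-3)
3. t=10/3 → B at (5/3,0); v=(-1,3)
4. t=5/3 → L at (0,5); v=(1,3)
5. t=2 → T at (2,11); v=(1,-3)
6. t=3 → R at (5,2); v=(-1,-3)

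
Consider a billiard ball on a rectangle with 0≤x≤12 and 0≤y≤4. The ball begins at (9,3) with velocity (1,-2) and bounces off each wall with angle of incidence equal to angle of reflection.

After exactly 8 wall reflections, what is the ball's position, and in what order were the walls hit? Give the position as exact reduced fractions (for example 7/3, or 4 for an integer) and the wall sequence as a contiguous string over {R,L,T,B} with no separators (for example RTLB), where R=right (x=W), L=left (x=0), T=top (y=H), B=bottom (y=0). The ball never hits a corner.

Final position: (3/2,0)
Wall sequence: BRTBTBTB

1. t=3/2 → B at (21/2,0); v=(1,2)
2. t=3/2 → R at (12,3); v=(-1,2)
3. t=1/2 → T at (23/2,4); v=(-1,-2)
4. t=2 → B at (19/2,0); v=(-1,2)
5. t=2 → T at (15/2,4); v=(-1,-2)
6. t=2 → B at (11/2,0); v=(-1,2)
7. t=2 → T at (7/2,4); v=(-1,-2)
8. t=2 → B at (3/2,0); v=(-1,2)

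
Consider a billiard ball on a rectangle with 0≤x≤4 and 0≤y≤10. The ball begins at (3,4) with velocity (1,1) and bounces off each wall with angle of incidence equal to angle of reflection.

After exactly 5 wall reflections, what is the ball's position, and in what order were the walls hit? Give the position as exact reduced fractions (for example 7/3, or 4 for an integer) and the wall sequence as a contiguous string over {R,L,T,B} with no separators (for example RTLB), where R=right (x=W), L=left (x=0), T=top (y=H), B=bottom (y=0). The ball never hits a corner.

Final position: (0,3)
Wall sequence: RLTRL

1. t=1 → R at (4,5); v=(-1,1)
2. t=4 → L at (0,9); v=(1,1)
3. t=1 → T at (1,10); v=(1,-1)
4. t=3 → R at (4,7); v=(-1,-1)
5. t=4 → L at (0,3); v=(1,-1)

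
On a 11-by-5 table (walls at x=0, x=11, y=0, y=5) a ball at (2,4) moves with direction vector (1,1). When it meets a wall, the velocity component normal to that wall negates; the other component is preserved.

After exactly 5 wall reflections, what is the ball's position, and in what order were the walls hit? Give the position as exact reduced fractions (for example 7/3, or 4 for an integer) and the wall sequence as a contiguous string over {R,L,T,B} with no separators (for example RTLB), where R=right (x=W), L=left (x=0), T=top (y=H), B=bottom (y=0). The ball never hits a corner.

1. t=1 → T at (3,5); v=(1,-1)
2. t=5 → B at (8,0); v=(1,1)
3. t=3 → R at (11,3); v=(-1,1)
4. t=2 → T at (9,5); v=(-1,-1)
5. t=5 → B at (4,0); v=(-1,1)

Final position: (4,0)
Wall sequence: TBRTB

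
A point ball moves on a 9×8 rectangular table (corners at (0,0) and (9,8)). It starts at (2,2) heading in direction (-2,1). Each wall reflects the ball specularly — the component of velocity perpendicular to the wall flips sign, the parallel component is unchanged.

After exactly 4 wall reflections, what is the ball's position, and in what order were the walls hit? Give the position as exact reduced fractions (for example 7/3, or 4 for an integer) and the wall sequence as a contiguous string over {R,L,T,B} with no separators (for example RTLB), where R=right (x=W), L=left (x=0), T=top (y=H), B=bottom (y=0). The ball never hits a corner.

1. t=1 → L at (0,3); v=(2,1)
2. t=9/2 → R at (9,15/2); v=(-2,1)
3. t=1/2 → T at (8,8); v=(-2,-1)
4. t=4 → L at (0,4); v=(2,-1)

Final position: (0,4)
Wall sequence: LRTL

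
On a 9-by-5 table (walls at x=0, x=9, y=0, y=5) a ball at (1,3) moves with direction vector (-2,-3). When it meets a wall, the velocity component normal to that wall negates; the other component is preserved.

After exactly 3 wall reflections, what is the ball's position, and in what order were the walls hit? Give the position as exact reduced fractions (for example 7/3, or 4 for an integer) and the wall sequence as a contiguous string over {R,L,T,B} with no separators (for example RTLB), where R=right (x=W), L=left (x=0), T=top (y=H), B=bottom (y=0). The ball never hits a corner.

Final position: (13/3,5)
Wall sequence: LBT

1. t=1/2 → L at (0,3/2); v=(2,-3)
2. t=1/2 → B at (1,0); v=(2,3)
3. t=5/3 → T at (13/3,5); v=(2,-3)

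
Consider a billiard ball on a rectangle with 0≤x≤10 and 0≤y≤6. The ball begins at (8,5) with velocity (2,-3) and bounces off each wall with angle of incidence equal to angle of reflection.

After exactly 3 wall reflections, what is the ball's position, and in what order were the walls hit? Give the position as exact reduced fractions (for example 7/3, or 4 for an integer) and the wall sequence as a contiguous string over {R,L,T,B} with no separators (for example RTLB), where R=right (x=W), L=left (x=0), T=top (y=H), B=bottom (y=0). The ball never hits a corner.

Final position: (14/3,6)
Wall sequence: RBT

1. t=1 → R at (10,2); v=(-2,-3)
2. t=2/3 → B at (26/3,0); v=(-2,3)
3. t=2 → T at (14/3,6); v=(-2,-3)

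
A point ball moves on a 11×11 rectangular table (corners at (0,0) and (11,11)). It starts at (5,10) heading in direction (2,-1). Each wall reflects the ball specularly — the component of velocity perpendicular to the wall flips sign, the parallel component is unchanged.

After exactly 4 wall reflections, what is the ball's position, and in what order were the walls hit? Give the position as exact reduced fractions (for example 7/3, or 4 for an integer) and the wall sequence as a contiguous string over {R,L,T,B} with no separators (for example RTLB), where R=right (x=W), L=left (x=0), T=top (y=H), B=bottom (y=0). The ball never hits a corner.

Final position: (11,4)
Wall sequence: RLBR

1. t=3 → R at (11,7); v=(-2,-1)
2. t=11/2 → L at (0,3/2); v=(2,-1)
3. t=3/2 → B at (3,0); v=(2,1)
4. t=4 → R at (11,4); v=(-2,1)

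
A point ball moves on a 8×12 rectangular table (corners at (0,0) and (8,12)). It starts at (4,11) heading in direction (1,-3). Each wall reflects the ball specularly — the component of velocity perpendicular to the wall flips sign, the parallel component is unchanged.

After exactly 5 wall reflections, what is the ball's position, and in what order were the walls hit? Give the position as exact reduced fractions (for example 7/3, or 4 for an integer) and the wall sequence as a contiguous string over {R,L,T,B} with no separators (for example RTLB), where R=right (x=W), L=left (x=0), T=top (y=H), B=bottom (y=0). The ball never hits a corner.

1. t=11/3 → B at (23/3,0); v=(1,3)
2. t=1/3 → R at (8,1); v=(-1,3)
3. t=11/3 → T at (13/3,12); v=(-1,-3)
4. t=4 → B at (1/3,0); v=(-1,3)
5. t=1/3 → L at (0,1); v=(1,3)

Final position: (0,1)
Wall sequence: BRTBL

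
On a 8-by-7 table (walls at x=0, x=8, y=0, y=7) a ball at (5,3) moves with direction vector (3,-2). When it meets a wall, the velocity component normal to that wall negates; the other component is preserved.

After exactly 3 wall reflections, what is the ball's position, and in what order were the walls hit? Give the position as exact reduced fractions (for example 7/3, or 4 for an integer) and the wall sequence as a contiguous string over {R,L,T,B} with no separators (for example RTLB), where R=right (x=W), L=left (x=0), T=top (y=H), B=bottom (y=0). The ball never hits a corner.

Final position: (0,13/3)
Wall sequence: RBL

1. t=1 → R at (8,1); v=(-3,-2)
2. t=1/2 → B at (13/2,0); v=(-3,2)
3. t=13/6 → L at (0,13/3); v=(3,2)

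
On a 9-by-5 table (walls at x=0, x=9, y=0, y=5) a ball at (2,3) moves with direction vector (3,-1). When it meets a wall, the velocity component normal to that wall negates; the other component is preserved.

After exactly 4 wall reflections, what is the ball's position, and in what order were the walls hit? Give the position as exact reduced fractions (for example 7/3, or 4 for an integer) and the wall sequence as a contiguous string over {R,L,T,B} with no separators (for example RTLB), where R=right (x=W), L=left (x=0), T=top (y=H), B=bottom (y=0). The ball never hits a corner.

1. t=7/3 → R at (9,2/3); v=(-3,-1)
2. t=2/3 → B at (7,0); v=(-3,1)
3. t=7/3 → L at (0,7/3); v=(3,1)
4. t=8/3 → T at (8,5); v=(3,-1)

Final position: (8,5)
Wall sequence: RBLT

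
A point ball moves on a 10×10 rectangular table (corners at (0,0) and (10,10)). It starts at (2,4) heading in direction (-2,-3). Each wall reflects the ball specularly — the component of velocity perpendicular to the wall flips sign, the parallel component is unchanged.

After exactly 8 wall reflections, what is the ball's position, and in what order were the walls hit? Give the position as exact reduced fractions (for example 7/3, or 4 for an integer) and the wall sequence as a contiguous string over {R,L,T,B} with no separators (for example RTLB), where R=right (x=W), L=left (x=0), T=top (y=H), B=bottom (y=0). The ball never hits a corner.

1. t=1 → L at (0,1); v=(2,-3)
2. t=1/3 → B at (2/3,0); v=(2,3)
3. t=10/3 → T at (22/3,10); v=(2,-3)
4. t=4/3 → R at (10,6); v=(-2,-3)
5. t=2 → B at (6,0); v=(-2,3)
6. t=3 → L at (0,9); v=(2,3)
7. t=1/3 → T at (2/3,10); v=(2,-3)
8. t=10/3 → B at (22/3,0); v=(2,3)

Final position: (22/3,0)
Wall sequence: LBTRBLTB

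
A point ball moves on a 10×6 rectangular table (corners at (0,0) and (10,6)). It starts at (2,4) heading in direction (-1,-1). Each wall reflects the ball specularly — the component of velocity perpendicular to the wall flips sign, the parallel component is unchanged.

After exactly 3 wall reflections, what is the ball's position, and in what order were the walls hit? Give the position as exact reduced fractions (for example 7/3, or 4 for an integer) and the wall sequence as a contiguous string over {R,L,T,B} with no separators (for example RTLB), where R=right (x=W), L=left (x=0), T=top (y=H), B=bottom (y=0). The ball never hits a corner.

1. t=2 → L at (0,2); v=(1,-1)
2. t=2 → B at (2,0); v=(1,1)
3. t=6 → T at (8,6); v=(1,-1)

Final position: (8,6)
Wall sequence: LBT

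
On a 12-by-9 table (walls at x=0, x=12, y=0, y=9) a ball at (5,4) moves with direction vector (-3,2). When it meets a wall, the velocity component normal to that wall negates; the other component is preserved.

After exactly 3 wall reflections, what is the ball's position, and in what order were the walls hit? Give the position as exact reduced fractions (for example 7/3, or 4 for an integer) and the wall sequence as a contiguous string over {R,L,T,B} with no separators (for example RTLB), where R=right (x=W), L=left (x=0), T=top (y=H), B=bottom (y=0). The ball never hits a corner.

Final position: (12,8/3)
Wall sequence: LTR

1. t=5/3 → L at (0,22/3); v=(3,2)
2. t=5/6 → T at (5/2,9); v=(3,-2)
3. t=19/6 → R at (12,8/3); v=(-3,-2)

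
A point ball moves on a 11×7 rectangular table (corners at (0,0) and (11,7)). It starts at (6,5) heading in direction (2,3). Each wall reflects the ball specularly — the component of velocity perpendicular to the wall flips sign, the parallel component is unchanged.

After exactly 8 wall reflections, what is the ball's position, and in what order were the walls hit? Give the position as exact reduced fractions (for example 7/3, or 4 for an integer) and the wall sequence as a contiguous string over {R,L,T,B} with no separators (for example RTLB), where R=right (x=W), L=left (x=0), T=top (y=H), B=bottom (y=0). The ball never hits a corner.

Final position: (26/3,0)
Wall sequence: TRBTBLTB

1. t=2/3 → T at (22/3,7); v=(2,-3)
2. t=11/6 → R at (11,3/2); v=(-2,-3)
3. t=1/2 → B at (10,0); v=(-2,3)
4. t=7/3 → T at (16/3,7); v=(-2,-3)
5. t=7/3 → B at (2/3,0); v=(-2,3)
6. t=1/3 → L at (0,1); v=(2,3)
7. t=2 → T at (4,7); v=(2,-3)
8. t=7/3 → B at (26/3,0); v=(2,3)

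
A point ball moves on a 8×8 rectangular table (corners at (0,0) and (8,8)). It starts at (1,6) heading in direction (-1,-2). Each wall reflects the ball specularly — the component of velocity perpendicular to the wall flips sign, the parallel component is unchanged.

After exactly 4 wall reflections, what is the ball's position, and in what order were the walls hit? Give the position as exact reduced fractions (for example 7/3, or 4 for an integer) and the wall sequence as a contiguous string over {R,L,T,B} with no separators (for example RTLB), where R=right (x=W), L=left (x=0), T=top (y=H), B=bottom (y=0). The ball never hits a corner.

Final position: (8,4)
Wall sequence: LBTR

1. t=1 → L at (0,4); v=(1,-2)
2. t=2 → B at (2,0); v=(1,2)
3. t=4 → T at (6,8); v=(1,-2)
4. t=2 → R at (8,4); v=(-1,-2)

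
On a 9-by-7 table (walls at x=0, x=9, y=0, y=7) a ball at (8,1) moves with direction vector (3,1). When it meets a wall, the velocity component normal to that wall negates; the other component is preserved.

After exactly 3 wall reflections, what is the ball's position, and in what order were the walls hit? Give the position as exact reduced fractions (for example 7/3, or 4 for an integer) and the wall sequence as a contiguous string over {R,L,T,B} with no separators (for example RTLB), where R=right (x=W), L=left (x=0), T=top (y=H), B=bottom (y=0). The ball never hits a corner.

1. t=1/3 → R at (9,4/3); v=(-3,1)
2. t=3 → L at (0,13/3); v=(3,1)
3. t=8/3 → T at (8,7); v=(3,-1)

Final position: (8,7)
Wall sequence: RLT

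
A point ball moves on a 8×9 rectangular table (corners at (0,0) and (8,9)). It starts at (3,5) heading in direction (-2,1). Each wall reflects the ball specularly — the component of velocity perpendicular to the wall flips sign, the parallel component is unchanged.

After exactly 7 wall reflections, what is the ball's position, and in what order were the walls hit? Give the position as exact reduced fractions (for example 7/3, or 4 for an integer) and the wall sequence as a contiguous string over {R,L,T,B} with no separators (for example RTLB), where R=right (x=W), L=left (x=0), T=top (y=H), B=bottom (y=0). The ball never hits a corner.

1. t=3/2 → L at (0,13/2); v=(2,1)
2. t=5/2 → T at (5,9); v=(2,-1)
3. t=3/2 → R at (8,15/2); v=(-2,-1)
4. t=4 → L at (0,7/2); v=(2,-1)
5. t=7/2 → B at (7,0); v=(2,1)
6. t=1/2 → R at (8,1/2); v=(-2,1)
7. t=4 → L at (0,9/2); v=(2,1)

Final position: (0,9/2)
Wall sequence: LTRLBRL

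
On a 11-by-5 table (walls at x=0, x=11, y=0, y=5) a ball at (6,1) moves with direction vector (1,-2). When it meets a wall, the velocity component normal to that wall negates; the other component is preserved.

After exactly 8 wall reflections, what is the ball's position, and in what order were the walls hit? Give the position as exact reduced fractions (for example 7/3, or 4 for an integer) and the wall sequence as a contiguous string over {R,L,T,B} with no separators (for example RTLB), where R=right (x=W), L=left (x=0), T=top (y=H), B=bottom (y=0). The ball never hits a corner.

1. t=1/2 → B at (13/2,0); v=(1,2)
2. t=5/2 → T at (9,5); v=(1,-2)
3. t=2 → R at (11,1); v=(-1,-2)
4. t=1/2 → B at (21/2,0); v=(-1,2)
5. t=5/2 → T at (8,5); v=(-1,-2)
6. t=5/2 → B at (11/2,0); v=(-1,2)
7. t=5/2 → T at (3,5); v=(-1,-2)
8. t=5/2 → B at (1/2,0); v=(-1,2)

Final position: (1/2,0)
Wall sequence: BTRBTBTB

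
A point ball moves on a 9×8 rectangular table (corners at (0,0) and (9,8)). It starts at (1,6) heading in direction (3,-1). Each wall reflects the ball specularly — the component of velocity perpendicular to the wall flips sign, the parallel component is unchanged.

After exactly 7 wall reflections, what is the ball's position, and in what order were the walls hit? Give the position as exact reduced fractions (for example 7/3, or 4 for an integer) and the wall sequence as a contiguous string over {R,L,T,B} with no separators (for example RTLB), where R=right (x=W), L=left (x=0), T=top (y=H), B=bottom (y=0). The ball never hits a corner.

1. t=8/3 → R at (9,10/3); v=(-3,-1)
2. t=3 → L at (0,1/3); v=(3,-1)
3. t=1/3 → B at (1,0); v=(3,1)
4. t=8/3 → R at (9,8/3); v=(-3,1)
5. t=3 → L at (0,17/3); v=(3,1)
6. t=7/3 → T at (7,8); v=(3,-1)
7. t=2/3 → R at (9,22/3); v=(-3,-1)

Final position: (9,22/3)
Wall sequence: RLBRLTR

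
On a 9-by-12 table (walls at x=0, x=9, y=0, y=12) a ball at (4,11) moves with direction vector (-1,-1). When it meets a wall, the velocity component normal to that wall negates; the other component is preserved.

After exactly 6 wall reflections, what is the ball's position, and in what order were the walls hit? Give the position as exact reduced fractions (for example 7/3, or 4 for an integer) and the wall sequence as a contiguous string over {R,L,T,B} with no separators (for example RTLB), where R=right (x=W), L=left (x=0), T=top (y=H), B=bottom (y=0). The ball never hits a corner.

Final position: (9,4)
Wall sequence: LBRLTR

1. t=4 → L at (0,7); v=(1,-1)
2. t=7 → B at (7,0); v=(1,1)
3. t=2 → R at (9,2); v=(-1,1)
4. t=9 → L at (0,11); v=(1,1)
5. t=1 → T at (1,12); v=(1,-1)
6. t=8 → R at (9,4); v=(-1,-1)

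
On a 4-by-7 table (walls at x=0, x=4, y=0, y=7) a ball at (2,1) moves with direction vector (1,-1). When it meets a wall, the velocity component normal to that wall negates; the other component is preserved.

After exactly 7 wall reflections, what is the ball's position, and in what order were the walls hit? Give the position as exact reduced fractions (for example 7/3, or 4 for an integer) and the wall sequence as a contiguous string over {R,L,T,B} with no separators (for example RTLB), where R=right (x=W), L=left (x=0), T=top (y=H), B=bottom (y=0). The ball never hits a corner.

Final position: (1,0)
Wall sequence: BRLTRLB

1. t=1 → B at (3,0); v=(1,1)
2. t=1 → R at (4,1); v=(-1,1)
3. t=4 → L at (0,5); v=(1,1)
4. t=2 → T at (2,7); v=(1,-1)
5. t=2 → R at (4,5); v=(-1,-1)
6. t=4 → L at (0,1); v=(1,-1)
7. t=1 → B at (1,0); v=(1,1)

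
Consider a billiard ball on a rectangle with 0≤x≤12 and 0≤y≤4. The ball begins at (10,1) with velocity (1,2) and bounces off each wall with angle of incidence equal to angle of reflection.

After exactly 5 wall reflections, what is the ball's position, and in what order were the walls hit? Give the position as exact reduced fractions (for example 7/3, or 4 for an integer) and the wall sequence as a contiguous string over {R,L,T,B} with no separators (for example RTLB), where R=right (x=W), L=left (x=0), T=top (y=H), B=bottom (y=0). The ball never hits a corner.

1. t=3/2 → T at (23/2,4); v=(1,-2)
2. t=1/2 → R at (12,3); v=(-1,-2)
3. t=3/2 → B at (21/2,0); v=(-1,2)
4. t=2 → T at (17/2,4); v=(-1,-2)
5. t=2 → B at (13/2,0); v=(-1,2)

Final position: (13/2,0)
Wall sequence: TRBTB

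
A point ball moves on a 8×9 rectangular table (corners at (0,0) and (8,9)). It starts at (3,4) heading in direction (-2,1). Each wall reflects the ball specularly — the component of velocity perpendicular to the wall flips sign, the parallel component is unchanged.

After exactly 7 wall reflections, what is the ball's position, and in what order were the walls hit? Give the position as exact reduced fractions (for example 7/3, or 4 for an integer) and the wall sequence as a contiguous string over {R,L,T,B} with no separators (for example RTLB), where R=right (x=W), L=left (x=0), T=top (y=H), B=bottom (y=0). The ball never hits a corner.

1. t=3/2 → L at (0,11/2); v=(2,1)
2. t=7/2 → T at (7,9); v=(2,-1)
3. t=1/2 → R at (8,17/2); v=(-2,-1)
4. t=4 → L at (0,9/2); v=(2,-1)
5. t=4 → R at (8,1/2); v=(-2,-1)
6. t=1/2 → B at (7,0); v=(-2,1)
7. t=7/2 → L at (0,7/2); v=(2,1)

Final position: (0,7/2)
Wall sequence: LTRLRBL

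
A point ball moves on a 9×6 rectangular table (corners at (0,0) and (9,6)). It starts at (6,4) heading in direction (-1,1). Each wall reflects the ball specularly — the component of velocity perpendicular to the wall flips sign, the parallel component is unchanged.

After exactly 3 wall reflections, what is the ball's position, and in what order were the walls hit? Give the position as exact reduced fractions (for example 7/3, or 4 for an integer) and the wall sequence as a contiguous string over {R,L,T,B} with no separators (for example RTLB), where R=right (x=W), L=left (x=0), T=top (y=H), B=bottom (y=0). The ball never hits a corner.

1. t=2 → T at (4,6); v=(-1,-1)
2. t=4 → L at (0,2); v=(1,-1)
3. t=2 → B at (2,0); v=(1,1)

Final position: (2,0)
Wall sequence: TLB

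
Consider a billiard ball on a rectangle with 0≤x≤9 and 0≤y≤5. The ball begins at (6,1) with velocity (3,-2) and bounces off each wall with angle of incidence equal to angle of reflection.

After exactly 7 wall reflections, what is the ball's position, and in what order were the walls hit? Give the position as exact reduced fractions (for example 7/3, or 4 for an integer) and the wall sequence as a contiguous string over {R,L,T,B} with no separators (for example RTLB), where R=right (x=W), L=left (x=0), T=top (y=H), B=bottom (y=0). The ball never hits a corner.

Final position: (6,5)
Wall sequence: BRTLBRT

1. t=1/2 → B at (15/2,0); v=(3,2)
2. t=1/2 → R at (9,1); v=(-3,2)
3. t=2 → T at (3,5); v=(-3,-2)
4. t=1 → L at (0,3); v=(3,-2)
5. t=3/2 → B at (9/2,0); v=(3,2)
6. t=3/2 → R at (9,3); v=(-3,2)
7. t=1 → T at (6,5); v=(-3,-2)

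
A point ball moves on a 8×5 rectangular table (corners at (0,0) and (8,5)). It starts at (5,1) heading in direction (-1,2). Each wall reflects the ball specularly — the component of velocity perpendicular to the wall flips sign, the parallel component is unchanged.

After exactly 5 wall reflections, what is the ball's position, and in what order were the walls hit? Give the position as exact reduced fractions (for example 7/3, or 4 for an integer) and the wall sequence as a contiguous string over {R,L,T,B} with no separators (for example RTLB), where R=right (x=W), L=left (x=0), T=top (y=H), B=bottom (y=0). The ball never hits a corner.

Final position: (9/2,0)
Wall sequence: TBLTB

1. t=2 → T at (3,5); v=(-1,-2)
2. t=5/2 → B at (1/2,0); v=(-1,2)
3. t=1/2 → L at (0,1); v=(1,2)
4. t=2 → T at (2,5); v=(1,-2)
5. t=5/2 → B at (9/2,0); v=(1,2)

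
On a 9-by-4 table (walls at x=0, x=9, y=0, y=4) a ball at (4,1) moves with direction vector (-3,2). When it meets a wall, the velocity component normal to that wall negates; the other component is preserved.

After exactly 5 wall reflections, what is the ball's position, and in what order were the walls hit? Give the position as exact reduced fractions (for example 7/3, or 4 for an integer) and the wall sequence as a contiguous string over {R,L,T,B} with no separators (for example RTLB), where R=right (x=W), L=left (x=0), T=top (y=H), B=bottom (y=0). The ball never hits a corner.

Final position: (11/2,4)
Wall sequence: LTBRT

1. t=4/3 → L at (0,11/3); v=(3,2)
2. t=1/6 → T at (1/2,4); v=(3,-2)
3. t=2 → B at (13/2,0); v=(3,2)
4. t=5/6 → R at (9,5/3); v=(-3,2)
5. t=7/6 → T at (11/2,4); v=(-3,-2)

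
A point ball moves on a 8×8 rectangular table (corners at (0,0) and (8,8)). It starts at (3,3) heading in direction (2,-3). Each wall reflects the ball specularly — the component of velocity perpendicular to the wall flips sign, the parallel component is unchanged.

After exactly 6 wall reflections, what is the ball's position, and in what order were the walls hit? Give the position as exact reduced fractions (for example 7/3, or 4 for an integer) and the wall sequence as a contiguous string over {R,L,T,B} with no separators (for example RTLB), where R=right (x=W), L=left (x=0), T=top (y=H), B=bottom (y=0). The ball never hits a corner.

1. t=1 → B at (5,0); v=(2,3)
2. t=3/2 → R at (8,9/2); v=(-2,3)
3. t=7/6 → T at (17/3,8); v=(-2,-3)
4. t=8/3 → B at (1/3,0); v=(-2,3)
5. t=1/6 → L at (0,1/2); v=(2,3)
6. t=5/2 → T at (5,8); v=(2,-3)

Final position: (5,8)
Wall sequence: BRTBLT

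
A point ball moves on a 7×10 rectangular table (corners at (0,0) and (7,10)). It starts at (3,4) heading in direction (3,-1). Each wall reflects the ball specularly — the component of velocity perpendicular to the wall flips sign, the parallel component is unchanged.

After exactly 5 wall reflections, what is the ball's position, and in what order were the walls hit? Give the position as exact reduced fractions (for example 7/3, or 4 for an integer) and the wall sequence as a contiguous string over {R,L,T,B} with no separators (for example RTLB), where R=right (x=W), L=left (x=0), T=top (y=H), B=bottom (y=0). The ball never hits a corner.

Final position: (0,13/3)
Wall sequence: RLBRL

1. t=4/3 → R at (7,8/3); v=(-3,-1)
2. t=7/3 → L at (0,1/3); v=(3,-1)
3. t=1/3 → B at (1,0); v=(3,1)
4. t=2 → R at (7,2); v=(-3,1)
5. t=7/3 → L at (0,13/3); v=(3,1)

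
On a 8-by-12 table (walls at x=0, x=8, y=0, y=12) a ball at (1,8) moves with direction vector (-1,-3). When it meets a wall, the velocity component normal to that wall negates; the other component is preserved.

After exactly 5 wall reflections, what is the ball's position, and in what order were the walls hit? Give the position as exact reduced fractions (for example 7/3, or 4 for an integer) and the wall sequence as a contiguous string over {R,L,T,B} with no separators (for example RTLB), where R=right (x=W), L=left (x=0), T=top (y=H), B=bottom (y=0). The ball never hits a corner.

1. t=1 → L at (0,5); v=(1,-3)
2. t=5/3 → B at (5/3,0); v=(1,3)
3. t=4 → T at (17/3,12); v=(1,-3)
4. t=7/3 → R at (8,5); v=(-1,-3)
5. t=5/3 → B at (19/3,0); v=(-1,3)

Final position: (19/3,0)
Wall sequence: LBTRB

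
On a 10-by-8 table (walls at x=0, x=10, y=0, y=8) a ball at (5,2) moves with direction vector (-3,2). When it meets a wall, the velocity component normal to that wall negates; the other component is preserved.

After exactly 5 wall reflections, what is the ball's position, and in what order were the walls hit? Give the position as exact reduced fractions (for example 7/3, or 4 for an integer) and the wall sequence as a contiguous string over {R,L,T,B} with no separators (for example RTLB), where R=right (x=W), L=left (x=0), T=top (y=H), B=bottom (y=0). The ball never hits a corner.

Final position: (0,8/3)
Wall sequence: LTRBL

1. t=5/3 → L at (0,16/3); v=(3,2)
2. t=4/3 → T at (4,8); v=(3,-2)
3. t=2 → R at (10,4); v=(-3,-2)
4. t=2 → B at (4,0); v=(-3,2)
5. t=4/3 → L at (0,8/3); v=(3,2)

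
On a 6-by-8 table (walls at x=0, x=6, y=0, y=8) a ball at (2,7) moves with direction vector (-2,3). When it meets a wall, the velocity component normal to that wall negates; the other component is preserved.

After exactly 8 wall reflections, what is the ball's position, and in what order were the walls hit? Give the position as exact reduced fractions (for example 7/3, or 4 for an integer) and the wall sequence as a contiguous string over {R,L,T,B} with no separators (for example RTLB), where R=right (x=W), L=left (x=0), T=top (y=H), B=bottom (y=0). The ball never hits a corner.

Final position: (6,5)
Wall sequence: TLBRTLBR

1. t=1/3 → T at (4/3,8); v=(-2,-3)
2. t=2/3 → L at (0,6); v=(2,-3)
3. t=2 → B at (4,0); v=(2,3)
4. t=1 → R at (6,3); v=(-2,3)
5. t=5/3 → T at (8/3,8); v=(-2,-3)
6. t=4/3 → L at (0,4); v=(2,-3)
7. t=4/3 → B at (8/3,0); v=(2,3)
8. t=5/3 → R at (6,5); v=(-2,3)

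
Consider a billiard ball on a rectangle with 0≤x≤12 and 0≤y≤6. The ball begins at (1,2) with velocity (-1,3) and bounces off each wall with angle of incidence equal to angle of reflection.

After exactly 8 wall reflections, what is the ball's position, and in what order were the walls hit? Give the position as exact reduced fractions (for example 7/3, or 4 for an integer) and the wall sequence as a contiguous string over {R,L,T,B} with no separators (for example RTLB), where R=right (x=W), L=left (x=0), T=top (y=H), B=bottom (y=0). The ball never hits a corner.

1. t=1 → L at (0,5); v=(1,3)
2. t=1/3 → T at (1/3,6); v=(1,-3)
3. t=2 → B at (7/3,0); v=(1,3)
4. t=2 → T at (13/3,6); v=(1,-3)
5. t=2 → B at (19/3,0); v=(1,3)
6. t=2 → T at (25/3,6); v=(1,-3)
7. t=2 → B at (31/3,0); v=(1,3)
8. t=5/3 → R at (12,5); v=(-1,3)

Final position: (12,5)
Wall sequence: LTBTBTBR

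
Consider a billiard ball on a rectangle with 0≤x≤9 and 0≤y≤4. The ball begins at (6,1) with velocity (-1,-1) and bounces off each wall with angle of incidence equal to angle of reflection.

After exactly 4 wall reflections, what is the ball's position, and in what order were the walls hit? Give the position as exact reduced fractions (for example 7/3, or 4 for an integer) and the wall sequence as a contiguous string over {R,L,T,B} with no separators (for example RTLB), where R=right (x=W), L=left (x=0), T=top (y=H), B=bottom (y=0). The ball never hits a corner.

1. t=1 → B at (5,0); v=(-1,1)
2. t=4 → T at (1,4); v=(-1,-1)
3. t=1 → L at (0,3); v=(1,-1)
4. t=3 → B at (3,0); v=(1,1)

Final position: (3,0)
Wall sequence: BTLB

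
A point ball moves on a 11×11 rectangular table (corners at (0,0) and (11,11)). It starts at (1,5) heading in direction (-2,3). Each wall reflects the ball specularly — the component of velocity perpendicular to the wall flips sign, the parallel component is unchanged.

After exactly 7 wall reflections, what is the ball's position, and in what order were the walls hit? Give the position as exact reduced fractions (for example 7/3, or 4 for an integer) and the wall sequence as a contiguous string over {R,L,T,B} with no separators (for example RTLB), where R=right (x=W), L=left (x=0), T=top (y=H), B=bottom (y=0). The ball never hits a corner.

Final position: (3,0)
Wall sequence: LTBRTLB

1. t=1/2 → L at (0,13/2); v=(2,3)
2. t=3/2 → T at (3,11); v=(2,-3)
3. t=11/3 → B at (31/3,0); v=(2,3)
4. t=1/3 → R at (11,1); v=(-2,3)
5. t=10/3 → T at (13/3,11); v=(-2,-3)
6. t=13/6 → L at (0,9/2); v=(2,-3)
7. t=3/2 → B at (3,0); v=(2,3)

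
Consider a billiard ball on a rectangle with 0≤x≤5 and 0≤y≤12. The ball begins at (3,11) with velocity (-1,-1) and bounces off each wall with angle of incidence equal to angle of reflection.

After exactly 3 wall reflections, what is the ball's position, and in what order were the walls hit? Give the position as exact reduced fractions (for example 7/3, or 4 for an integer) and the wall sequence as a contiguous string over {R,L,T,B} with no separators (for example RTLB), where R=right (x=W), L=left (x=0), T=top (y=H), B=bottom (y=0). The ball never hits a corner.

Final position: (2,0)
Wall sequence: LRB

1. t=3 → L at (0,8); v=(1,-1)
2. t=5 → R at (5,3); v=(-1,-1)
3. t=3 → B at (2,0); v=(-1,1)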